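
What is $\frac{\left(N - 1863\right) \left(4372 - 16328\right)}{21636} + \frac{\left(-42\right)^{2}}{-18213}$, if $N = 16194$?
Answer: $- \frac{86685548327}{10946013} \approx -7919.4$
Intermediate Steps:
$\frac{\left(N - 1863\right) \left(4372 - 16328\right)}{21636} + \frac{\left(-42\right)^{2}}{-18213} = \frac{\left(16194 - 1863\right) \left(4372 - 16328\right)}{21636} + \frac{\left(-42\right)^{2}}{-18213} = 14331 \left(-11956\right) \frac{1}{21636} + 1764 \left(- \frac{1}{18213}\right) = \left(-171341436\right) \frac{1}{21636} - \frac{588}{6071} = - \frac{14278453}{1803} - \frac{588}{6071} = - \frac{86685548327}{10946013}$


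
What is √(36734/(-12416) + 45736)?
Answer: √27539339937/776 ≈ 213.85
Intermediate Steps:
√(36734/(-12416) + 45736) = √(36734*(-1/12416) + 45736) = √(-18367/6208 + 45736) = √(283910721/6208) = √27539339937/776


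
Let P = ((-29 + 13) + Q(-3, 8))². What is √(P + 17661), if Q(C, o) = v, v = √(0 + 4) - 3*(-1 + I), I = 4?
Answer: √18190 ≈ 134.87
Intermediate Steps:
v = -7 (v = √(0 + 4) - 3*(-1 + 4) = √4 - 3*3 = 2 - 9 = -7)
Q(C, o) = -7
P = 529 (P = ((-29 + 13) - 7)² = (-16 - 7)² = (-23)² = 529)
√(P + 17661) = √(529 + 17661) = √18190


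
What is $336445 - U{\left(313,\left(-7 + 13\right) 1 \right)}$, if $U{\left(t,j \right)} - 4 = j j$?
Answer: $336405$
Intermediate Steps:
$U{\left(t,j \right)} = 4 + j^{2}$ ($U{\left(t,j \right)} = 4 + j j = 4 + j^{2}$)
$336445 - U{\left(313,\left(-7 + 13\right) 1 \right)} = 336445 - \left(4 + \left(\left(-7 + 13\right) 1\right)^{2}\right) = 336445 - \left(4 + \left(6 \cdot 1\right)^{2}\right) = 336445 - \left(4 + 6^{2}\right) = 336445 - \left(4 + 36\right) = 336445 - 40 = 336405$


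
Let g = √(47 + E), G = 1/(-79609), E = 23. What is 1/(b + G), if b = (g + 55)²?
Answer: 9807424943543/27670009491967158 - 348567608455*√70/27670009491967158 ≈ 0.00024905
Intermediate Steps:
G = -1/79609 ≈ -1.2561e-5
g = √70 (g = √(47 + 23) = √70 ≈ 8.3666)
b = (55 + √70)² (b = (√70 + 55)² = (55 + √70)² ≈ 4015.3)
1/(b + G) = 1/((55 + √70)² - 1/79609) = 1/(-1/79609 + (55 + √70)²)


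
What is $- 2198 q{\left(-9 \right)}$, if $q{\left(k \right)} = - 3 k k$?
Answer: $534114$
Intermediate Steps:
$q{\left(k \right)} = - 3 k^{2}$
$- 2198 q{\left(-9 \right)} = - 2198 \left(- 3 \left(-9\right)^{2}\right) = - 2198 \left(\left(-3\right) 81\right) = \left(-2198\right) \left(-243\right) = 534114$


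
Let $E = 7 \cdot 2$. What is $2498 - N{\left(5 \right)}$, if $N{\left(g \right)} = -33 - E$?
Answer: $2545$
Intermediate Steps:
$E = 14$
$N{\left(g \right)} = -47$ ($N{\left(g \right)} = -33 - 14 = -47$)
$2498 - N{\left(5 \right)} = 2498 - -47 = 2498 + 47 = 2545$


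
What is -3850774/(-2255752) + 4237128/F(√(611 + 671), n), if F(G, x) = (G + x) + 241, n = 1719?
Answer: 520785881077997/240633472476 - 235396*√1282/213351 ≈ 2124.7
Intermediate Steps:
F(G, x) = 241 + G + x
-3850774/(-2255752) + 4237128/F(√(611 + 671), n) = -3850774/(-2255752) + 4237128/(241 + √(611 + 671) + 1719) = -3850774*(-1/2255752) + 4237128/(241 + √1282 + 1719) = 1925387/1127876 + 4237128/(1960 + √1282)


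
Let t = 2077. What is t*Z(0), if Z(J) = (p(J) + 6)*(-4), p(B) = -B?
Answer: -49848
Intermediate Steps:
Z(J) = -24 + 4*J (Z(J) = (-J + 6)*(-4) = (6 - J)*(-4) = -24 + 4*J)
t*Z(0) = 2077*(-24 + 4*0) = 2077*(-24 + 0) = 2077*(-24) = -49848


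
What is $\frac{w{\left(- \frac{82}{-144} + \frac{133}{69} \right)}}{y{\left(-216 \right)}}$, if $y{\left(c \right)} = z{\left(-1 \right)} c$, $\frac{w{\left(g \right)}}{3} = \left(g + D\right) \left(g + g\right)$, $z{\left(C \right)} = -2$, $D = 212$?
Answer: $\frac{1468780945}{197448192} \approx 7.4388$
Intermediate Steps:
$w{\left(g \right)} = 6 g \left(212 + g\right)$ ($w{\left(g \right)} = 3 \left(g + 212\right) \left(g + g\right) = 3 \left(212 + g\right) 2 g = 3 \cdot 2 g \left(212 + g\right) = 6 g \left(212 + g\right)$)
$y{\left(c \right)} = - 2 c$
$\frac{w{\left(- \frac{82}{-144} + \frac{133}{69} \right)}}{y{\left(-216 \right)}} = \frac{6 \left(- \frac{82}{-144} + \frac{133}{69}\right) \left(212 + \left(- \frac{82}{-144} + \frac{133}{69}\right)\right)}{\left(-2\right) \left(-216\right)} = \frac{6 \left(\left(-82\right) \left(- \frac{1}{144}\right) + 133 \cdot \frac{1}{69}\right) \left(212 + \left(\left(-82\right) \left(- \frac{1}{144}\right) + 133 \cdot \frac{1}{69}\right)\right)}{432} = 6 \left(\frac{41}{72} + \frac{133}{69}\right) \left(212 + \left(\frac{41}{72} + \frac{133}{69}\right)\right) \frac{1}{432} = 6 \cdot \frac{4135}{1656} \left(212 + \frac{4135}{1656}\right) \frac{1}{432} = 6 \cdot \frac{4135}{1656} \cdot \frac{355207}{1656} \cdot \frac{1}{432} = \frac{1468780945}{457056} \cdot \frac{1}{432} = \frac{1468780945}{197448192}$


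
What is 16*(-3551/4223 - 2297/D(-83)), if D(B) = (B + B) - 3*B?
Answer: -159919424/350509 ≈ -456.25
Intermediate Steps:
D(B) = -B (D(B) = 2*B - 3*B = -B)
16*(-3551/4223 - 2297/D(-83)) = 16*(-3551/4223 - 2297/((-1*(-83)))) = 16*(-3551*1/4223 - 2297/83) = 16*(-3551/4223 - 2297*1/83) = 16*(-3551/4223 - 2297/83) = 16*(-9994964/350509) = -159919424/350509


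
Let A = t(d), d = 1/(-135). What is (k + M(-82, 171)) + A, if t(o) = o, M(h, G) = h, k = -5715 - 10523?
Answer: -2203201/135 ≈ -16320.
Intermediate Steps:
k = -16238
d = -1/135 ≈ -0.0074074
A = -1/135 ≈ -0.0074074
(k + M(-82, 171)) + A = (-16238 - 82) - 1/135 = -16320 - 1/135 = -2203201/135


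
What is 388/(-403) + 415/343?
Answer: 34161/138229 ≈ 0.24713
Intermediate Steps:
388/(-403) + 415/343 = 388*(-1/403) + 415*(1/343) = -388/403 + 415/343 = 34161/138229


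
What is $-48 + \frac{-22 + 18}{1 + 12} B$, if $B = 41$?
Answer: $- \frac{788}{13} \approx -60.615$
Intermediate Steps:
$-48 + \frac{-22 + 18}{1 + 12} B = -48 + \frac{-22 + 18}{1 + 12} \cdot 41 = -48 + - \frac{4}{13} \cdot 41 = -48 + \left(-4\right) \frac{1}{13} \cdot 41 = -48 - \frac{164}{13} = - \frac{788}{13}$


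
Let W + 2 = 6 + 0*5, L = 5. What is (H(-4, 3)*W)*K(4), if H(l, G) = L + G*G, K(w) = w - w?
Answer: 0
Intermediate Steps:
K(w) = 0
W = 4 (W = -2 + (6 + 0*5) = -2 + (6 + 0) = -2 + 6 = 4)
H(l, G) = 5 + G² (H(l, G) = 5 + G*G = 5 + G²)
(H(-4, 3)*W)*K(4) = ((5 + 3²)*4)*0 = ((5 + 9)*4)*0 = (14*4)*0 = 56*0 = 0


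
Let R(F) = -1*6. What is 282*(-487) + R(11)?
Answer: -137340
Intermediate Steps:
R(F) = -6
282*(-487) + R(11) = 282*(-487) - 6 = -137334 - 6 = -137340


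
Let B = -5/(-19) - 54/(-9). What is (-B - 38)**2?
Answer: 707281/361 ≈ 1959.2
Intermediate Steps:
B = 119/19 (B = -5*(-1/19) - 54*(-1/9) = 5/19 + 6 = 119/19 ≈ 6.2632)
(-B - 38)**2 = (-1*119/19 - 38)**2 = (-119/19 - 38)**2 = (-841/19)**2 = 707281/361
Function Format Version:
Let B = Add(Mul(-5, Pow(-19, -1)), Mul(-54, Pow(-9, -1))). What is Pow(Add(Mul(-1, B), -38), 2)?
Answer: Rational(707281, 361) ≈ 1959.2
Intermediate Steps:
B = Rational(119, 19) (B = Add(Mul(-5, Rational(-1, 19)), Mul(-54, Rational(-1, 9))) = Add(Rational(5, 19), 6) = Rational(119, 19) ≈ 6.2632)
Pow(Add(Mul(-1, B), -38), 2) = Pow(Add(Mul(-1, Rational(119, 19)), -38), 2) = Pow(Add(Rational(-119, 19), -38), 2) = Pow(Rational(-841, 19), 2) = Rational(707281, 361)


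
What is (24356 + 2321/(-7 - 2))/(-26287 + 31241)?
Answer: 216883/44586 ≈ 4.8644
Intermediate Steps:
(24356 + 2321/(-7 - 2))/(-26287 + 31241) = (24356 + 2321/(-9))/4954 = (24356 + 2321*(-⅑))*(1/4954) = (24356 - 2321/9)*(1/4954) = (216883/9)*(1/4954) = 216883/44586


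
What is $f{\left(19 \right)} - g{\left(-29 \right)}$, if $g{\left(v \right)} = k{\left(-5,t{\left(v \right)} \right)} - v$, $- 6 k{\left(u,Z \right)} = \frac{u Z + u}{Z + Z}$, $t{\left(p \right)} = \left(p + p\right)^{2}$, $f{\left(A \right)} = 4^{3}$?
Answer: $\frac{1396055}{40368} \approx 34.583$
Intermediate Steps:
$f{\left(A \right)} = 64$
$t{\left(p \right)} = 4 p^{2}$ ($t{\left(p \right)} = \left(2 p\right)^{2} = 4 p^{2}$)
$k{\left(u,Z \right)} = - \frac{u + Z u}{12 Z}$ ($k{\left(u,Z \right)} = - \frac{\left(u Z + u\right) \frac{1}{Z + Z}}{6} = - \frac{\left(Z u + u\right) \frac{1}{2 Z}}{6} = - \frac{\left(u + Z u\right) \frac{1}{2 Z}}{6} = - \frac{\frac{1}{2} \frac{1}{Z} \left(u + Z u\right)}{6} = - \frac{u + Z u}{12 Z}$)
$g{\left(v \right)} = - v + \frac{5 \left(1 + 4 v^{2}\right)}{48 v^{2}}$ ($g{\left(v \right)} = \left(- \frac{1}{12}\right) \left(-5\right) \frac{1}{4 v^{2}} \left(1 + 4 v^{2}\right) - v = \frac{5 \left(1 + 4 v^{2}\right)}{48 v^{2}} - v = - v + \frac{5 \left(1 + 4 v^{2}\right)}{48 v^{2}}$)
$f{\left(19 \right)} - g{\left(-29 \right)} = 64 - \left(\frac{5}{12} - -29 + \frac{5}{48 \cdot 841}\right) = 64 - \left(\frac{5}{12} + 29 + \frac{5}{48} \cdot \frac{1}{841}\right) = 64 - \left(\frac{5}{12} + 29 + \frac{5}{40368}\right) = 64 - \frac{1187497}{40368} = \frac{1396055}{40368}$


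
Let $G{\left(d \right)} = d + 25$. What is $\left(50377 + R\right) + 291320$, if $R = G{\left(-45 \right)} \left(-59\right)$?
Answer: $342877$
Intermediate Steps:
$G{\left(d \right)} = 25 + d$
$R = 1180$ ($R = \left(25 - 45\right) \left(-59\right) = \left(-20\right) \left(-59\right) = 1180$)
$\left(50377 + R\right) + 291320 = \left(50377 + 1180\right) + 291320 = 51557 + 291320 = 342877$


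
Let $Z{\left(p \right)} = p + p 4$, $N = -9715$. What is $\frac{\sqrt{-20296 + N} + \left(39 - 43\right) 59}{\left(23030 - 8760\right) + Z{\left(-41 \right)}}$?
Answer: $- \frac{236}{14065} + \frac{i \sqrt{30011}}{14065} \approx -0.016779 + 0.012317 i$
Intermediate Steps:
$Z{\left(p \right)} = 5 p$ ($Z{\left(p \right)} = p + 4 p = 5 p$)
$\frac{\sqrt{-20296 + N} + \left(39 - 43\right) 59}{\left(23030 - 8760\right) + Z{\left(-41 \right)}} = \frac{\sqrt{-20296 - 9715} + \left(39 - 43\right) 59}{\left(23030 - 8760\right) + 5 \left(-41\right)} = \frac{\sqrt{-30011} - 236}{14270 - 205} = \frac{i \sqrt{30011} - 236}{14065} = \left(-236 + i \sqrt{30011}\right) \frac{1}{14065} = - \frac{236}{14065} + \frac{i \sqrt{30011}}{14065}$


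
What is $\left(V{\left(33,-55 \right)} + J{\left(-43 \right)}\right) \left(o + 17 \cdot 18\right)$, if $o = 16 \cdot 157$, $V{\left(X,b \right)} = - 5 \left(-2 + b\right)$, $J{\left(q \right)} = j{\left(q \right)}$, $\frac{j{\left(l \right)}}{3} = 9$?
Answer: $879216$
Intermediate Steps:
$j{\left(l \right)} = 27$ ($j{\left(l \right)} = 3 \cdot 9 = 27$)
$J{\left(q \right)} = 27$
$V{\left(X,b \right)} = 10 - 5 b$
$o = 2512$
$\left(V{\left(33,-55 \right)} + J{\left(-43 \right)}\right) \left(o + 17 \cdot 18\right) = \left(\left(10 - -275\right) + 27\right) \left(2512 + 17 \cdot 18\right) = \left(\left(10 + 275\right) + 27\right) \left(2512 + 306\right) = \left(285 + 27\right) 2818 = 312 \cdot 2818 = 879216$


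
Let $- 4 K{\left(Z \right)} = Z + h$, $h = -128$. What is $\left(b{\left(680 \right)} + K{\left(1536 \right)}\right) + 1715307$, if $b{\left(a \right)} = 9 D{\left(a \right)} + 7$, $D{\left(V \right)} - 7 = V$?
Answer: $1721145$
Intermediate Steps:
$D{\left(V \right)} = 7 + V$
$K{\left(Z \right)} = 32 - \frac{Z}{4}$ ($K{\left(Z \right)} = - \frac{Z - 128}{4} = - \frac{-128 + Z}{4} = 32 - \frac{Z}{4}$)
$b{\left(a \right)} = 70 + 9 a$ ($b{\left(a \right)} = 9 \left(7 + a\right) + 7 = \left(63 + 9 a\right) + 7 = 70 + 9 a$)
$\left(b{\left(680 \right)} + K{\left(1536 \right)}\right) + 1715307 = \left(\left(70 + 9 \cdot 680\right) + \left(32 - 384\right)\right) + 1715307 = \left(\left(70 + 6120\right) + \left(32 - 384\right)\right) + 1715307 = \left(6190 - 352\right) + 1715307 = 5838 + 1715307 = 1721145$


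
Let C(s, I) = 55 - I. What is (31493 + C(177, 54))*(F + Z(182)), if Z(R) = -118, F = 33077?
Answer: 1038010746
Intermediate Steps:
(31493 + C(177, 54))*(F + Z(182)) = (31493 + (55 - 1*54))*(33077 - 118) = (31493 + (55 - 54))*32959 = (31493 + 1)*32959 = 31494*32959 = 1038010746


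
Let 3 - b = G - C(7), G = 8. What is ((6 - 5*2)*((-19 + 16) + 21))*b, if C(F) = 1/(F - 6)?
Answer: 288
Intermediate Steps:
C(F) = 1/(-6 + F)
b = -4 (b = 3 - (8 - 1/(-6 + 7)) = 3 - (8 - 1/1) = 3 - (8 - 1*1) = 3 - (8 - 1) = 3 - 1*7 = 3 - 7 = -4)
((6 - 5*2)*((-19 + 16) + 21))*b = ((6 - 5*2)*((-19 + 16) + 21))*(-4) = ((6 - 10)*(-3 + 21))*(-4) = -4*18*(-4) = -72*(-4) = 288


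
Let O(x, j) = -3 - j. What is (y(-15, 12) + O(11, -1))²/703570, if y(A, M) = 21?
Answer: 19/37030 ≈ 0.00051310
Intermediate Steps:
(y(-15, 12) + O(11, -1))²/703570 = (21 + (-3 - 1*(-1)))²/703570 = (21 + (-3 + 1))²*(1/703570) = (21 - 2)²*(1/703570) = 19²*(1/703570) = 361*(1/703570) = 19/37030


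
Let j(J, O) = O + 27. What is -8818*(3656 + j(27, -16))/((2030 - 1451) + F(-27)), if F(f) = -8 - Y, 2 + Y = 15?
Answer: -16167803/279 ≈ -57949.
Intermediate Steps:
Y = 13 (Y = -2 + 15 = 13)
F(f) = -21 (F(f) = -8 - 1*13 = -8 - 13 = -21)
j(J, O) = 27 + O
-8818*(3656 + j(27, -16))/((2030 - 1451) + F(-27)) = -8818*(3656 + (27 - 16))/((2030 - 1451) - 21) = -8818*(3656 + 11)/(579 - 21) = -8818/(558/3667) = -8818/(558*(1/3667)) = -8818/558/3667 = -8818*3667/558 = -16167803/279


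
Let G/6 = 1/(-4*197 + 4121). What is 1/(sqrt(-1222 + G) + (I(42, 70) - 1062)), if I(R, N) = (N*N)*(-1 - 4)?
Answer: -14199691/362973180162 - I*sqrt(377084510)/362973180162 ≈ -3.912e-5 - 5.3499e-8*I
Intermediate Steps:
G = 2/1111 (G = 6/(-4*197 + 4121) = 6/(-788 + 4121) = 6/3333 = 6*(1/3333) = 2/1111 ≈ 0.0018002)
I(R, N) = -5*N**2 (I(R, N) = N**2*(-5) = -5*N**2)
1/(sqrt(-1222 + G) + (I(42, 70) - 1062)) = 1/(sqrt(-1222 + 2/1111) + (-5*70**2 - 1062)) = 1/(sqrt(-1357640/1111) + (-5*4900 - 1062)) = 1/(2*I*sqrt(377084510)/1111 + (-24500 - 1062)) = 1/(2*I*sqrt(377084510)/1111 - 25562) = 1/(-25562 + 2*I*sqrt(377084510)/1111)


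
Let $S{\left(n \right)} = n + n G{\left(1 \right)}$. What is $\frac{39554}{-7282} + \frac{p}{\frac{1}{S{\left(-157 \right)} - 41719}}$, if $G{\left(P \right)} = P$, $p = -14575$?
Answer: $\frac{2230589360198}{3641} \approx 6.1263 \cdot 10^{8}$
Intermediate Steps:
$S{\left(n \right)} = 2 n$ ($S{\left(n \right)} = n + n 1 = n + n = 2 n$)
$\frac{39554}{-7282} + \frac{p}{\frac{1}{S{\left(-157 \right)} - 41719}} = \frac{39554}{-7282} - \frac{14575}{\frac{1}{2 \left(-157\right) - 41719}} = 39554 \left(- \frac{1}{7282}\right) - \frac{14575}{\frac{1}{-314 - 41719}} = - \frac{19777}{3641} - \frac{14575}{\frac{1}{-42033}} = - \frac{19777}{3641} - \frac{14575}{- \frac{1}{42033}} = - \frac{19777}{3641} - -612630975 = - \frac{19777}{3641} + 612630975 = \frac{2230589360198}{3641}$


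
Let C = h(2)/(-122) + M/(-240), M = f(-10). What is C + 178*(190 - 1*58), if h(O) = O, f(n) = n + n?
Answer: 17199121/732 ≈ 23496.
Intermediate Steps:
f(n) = 2*n
M = -20 (M = 2*(-10) = -20)
C = 49/732 (C = 2/(-122) - 20/(-240) = 2*(-1/122) - 20*(-1/240) = -1/61 + 1/12 = 49/732 ≈ 0.066940)
C + 178*(190 - 1*58) = 49/732 + 178*(190 - 1*58) = 49/732 + 178*(190 - 58) = 49/732 + 178*132 = 49/732 + 23496 = 17199121/732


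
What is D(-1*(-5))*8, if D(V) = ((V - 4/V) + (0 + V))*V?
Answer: 368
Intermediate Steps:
D(V) = V*(-4/V + 2*V) (D(V) = ((V - 4/V) + V)*V = (-4/V + 2*V)*V = V*(-4/V + 2*V))
D(-1*(-5))*8 = (-4 + 2*(-1*(-5))**2)*8 = (-4 + 2*5**2)*8 = (-4 + 2*25)*8 = (-4 + 50)*8 = 46*8 = 368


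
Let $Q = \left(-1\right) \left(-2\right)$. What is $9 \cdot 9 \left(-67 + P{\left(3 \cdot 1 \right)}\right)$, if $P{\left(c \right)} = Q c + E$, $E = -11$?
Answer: $-5832$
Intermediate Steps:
$Q = 2$
$P{\left(c \right)} = -11 + 2 c$ ($P{\left(c \right)} = 2 c - 11 = -11 + 2 c$)
$9 \cdot 9 \left(-67 + P{\left(3 \cdot 1 \right)}\right) = 9 \cdot 9 \left(-67 - \left(11 - 2 \cdot 3 \cdot 1\right)\right) = 81 \left(-67 + \left(-11 + 2 \cdot 3\right)\right) = 81 \left(-67 + \left(-11 + 6\right)\right) = 81 \left(-67 - 5\right) = 81 \left(-72\right) = -5832$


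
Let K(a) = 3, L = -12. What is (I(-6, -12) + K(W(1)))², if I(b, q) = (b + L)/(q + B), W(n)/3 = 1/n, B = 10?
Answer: 144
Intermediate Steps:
W(n) = 3/n
I(b, q) = (-12 + b)/(10 + q) (I(b, q) = (b - 12)/(q + 10) = (-12 + b)/(10 + q))
(I(-6, -12) + K(W(1)))² = ((-12 - 6)/(10 - 12) + 3)² = (-18/(-2) + 3)² = (-½*(-18) + 3)² = (9 + 3)² = 12² = 144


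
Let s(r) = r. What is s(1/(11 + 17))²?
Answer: 1/784 ≈ 0.0012755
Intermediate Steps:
s(1/(11 + 17))² = (1/(11 + 17))² = (1/28)² = 1/784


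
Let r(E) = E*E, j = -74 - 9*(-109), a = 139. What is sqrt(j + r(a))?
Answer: 2*sqrt(5057) ≈ 142.23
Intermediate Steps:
j = 907 (j = -74 + 981 = 907)
r(E) = E**2
sqrt(j + r(a)) = sqrt(907 + 139**2) = sqrt(907 + 19321) = sqrt(20228) = 2*sqrt(5057)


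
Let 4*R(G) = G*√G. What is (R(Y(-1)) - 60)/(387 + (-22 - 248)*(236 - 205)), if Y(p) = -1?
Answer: 20/2661 + I/31932 ≈ 0.007516 + 3.1317e-5*I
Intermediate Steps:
R(G) = G^(3/2)/4 (R(G) = (G*√G)/4 = G^(3/2)/4)
(R(Y(-1)) - 60)/(387 + (-22 - 248)*(236 - 205)) = ((-1)^(3/2)/4 - 60)/(387 + (-22 - 248)*(236 - 205)) = ((-I)/4 - 60)/(387 - 270*31) = (-I/4 - 60)/(387 - 8370) = (-60 - I/4)/(-7983) = (-60 - I/4)*(-1/7983) = 20/2661 + I/31932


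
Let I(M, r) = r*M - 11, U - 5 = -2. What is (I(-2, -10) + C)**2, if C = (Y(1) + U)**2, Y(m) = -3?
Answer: 81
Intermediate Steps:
U = 3 (U = 5 - 2 = 3)
I(M, r) = -11 + M*r (I(M, r) = M*r - 11 = -11 + M*r)
C = 0 (C = (-3 + 3)**2 = 0**2 = 0)
(I(-2, -10) + C)**2 = ((-11 - 2*(-10)) + 0)**2 = ((-11 + 20) + 0)**2 = (9 + 0)**2 = 9**2 = 81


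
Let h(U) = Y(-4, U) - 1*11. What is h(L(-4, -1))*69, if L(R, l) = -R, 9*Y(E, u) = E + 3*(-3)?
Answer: -2576/3 ≈ -858.67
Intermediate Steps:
Y(E, u) = -1 + E/9 (Y(E, u) = (E + 3*(-3))/9 = (E - 9)/9 = (-9 + E)/9 = -1 + E/9)
h(U) = -112/9 (h(U) = (-1 + (⅑)*(-4)) - 1*11 = (-1 - 4/9) - 11 = -13/9 - 11 = -112/9)
h(L(-4, -1))*69 = -112/9*69 = -2576/3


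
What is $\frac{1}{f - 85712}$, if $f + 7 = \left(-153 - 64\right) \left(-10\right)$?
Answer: $- \frac{1}{83549} \approx -1.1969 \cdot 10^{-5}$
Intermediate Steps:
$f = 2163$ ($f = -7 + \left(-153 - 64\right) \left(-10\right) = -7 - -2170 = -7 + 2170 = 2163$)
$\frac{1}{f - 85712} = \frac{1}{2163 - 85712} = \frac{1}{-83549} = - \frac{1}{83549}$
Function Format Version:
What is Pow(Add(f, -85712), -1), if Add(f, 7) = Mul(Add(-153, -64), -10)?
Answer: Rational(-1, 83549) ≈ -1.1969e-5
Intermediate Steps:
f = 2163 (f = Add(-7, Mul(Add(-153, -64), -10)) = Add(-7, Mul(-217, -10)) = Add(-7, 2170) = 2163)
Pow(Add(f, -85712), -1) = Pow(Add(2163, -85712), -1) = Pow(-83549, -1) = Rational(-1, 83549)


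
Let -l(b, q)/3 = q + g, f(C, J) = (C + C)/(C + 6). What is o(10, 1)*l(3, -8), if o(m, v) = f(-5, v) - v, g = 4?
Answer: -132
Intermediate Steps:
f(C, J) = 2*C/(6 + C) (f(C, J) = (2*C)/(6 + C) = 2*C/(6 + C))
o(m, v) = -10 - v (o(m, v) = 2*(-5)/(6 - 5) - v = 2*(-5)/1 - v = 2*(-5)*1 - v = -10 - v)
l(b, q) = -12 - 3*q (l(b, q) = -3*(q + 4) = -3*(4 + q) = -12 - 3*q)
o(10, 1)*l(3, -8) = (-10 - 1*1)*(-12 - 3*(-8)) = (-10 - 1)*(-12 + 24) = -11*12 = -132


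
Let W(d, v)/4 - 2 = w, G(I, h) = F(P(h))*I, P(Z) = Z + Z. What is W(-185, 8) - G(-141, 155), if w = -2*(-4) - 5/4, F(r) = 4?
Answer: 599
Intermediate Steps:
P(Z) = 2*Z
G(I, h) = 4*I
w = 27/4 (w = 8 - 5*¼ = 8 - 5/4 = 27/4 ≈ 6.7500)
W(d, v) = 35 (W(d, v) = 8 + 4*(27/4) = 8 + 27 = 35)
W(-185, 8) - G(-141, 155) = 35 - 4*(-141) = 35 - 1*(-564) = 35 + 564 = 599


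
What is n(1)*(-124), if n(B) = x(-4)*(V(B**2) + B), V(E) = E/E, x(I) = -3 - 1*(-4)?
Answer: -248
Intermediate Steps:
x(I) = 1 (x(I) = -3 + 4 = 1)
V(E) = 1
n(B) = 1 + B (n(B) = 1*(1 + B) = 1 + B)
n(1)*(-124) = (1 + 1)*(-124) = 2*(-124) = -248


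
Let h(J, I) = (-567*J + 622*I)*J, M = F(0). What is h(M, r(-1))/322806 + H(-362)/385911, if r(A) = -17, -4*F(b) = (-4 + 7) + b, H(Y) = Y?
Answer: 15042826261/664396726752 ≈ 0.022641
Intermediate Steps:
F(b) = -3/4 - b/4 (F(b) = -((-4 + 7) + b)/4 = -(3 + b)/4 = -3/4 - b/4)
M = -3/4 (M = -3/4 - 1/4*0 = -3/4 + 0 = -3/4 ≈ -0.75000)
h(J, I) = J*(-567*J + 622*I)
h(M, r(-1))/322806 + H(-362)/385911 = -3*(-567*(-3/4) + 622*(-17))/4/322806 - 362/385911 = -3*(1701/4 - 10574)/4*(1/322806) - 362*1/385911 = -3/4*(-40595/4)*(1/322806) - 362/385911 = (121785/16)*(1/322806) - 362/385911 = 40595/1721632 - 362/385911 = 15042826261/664396726752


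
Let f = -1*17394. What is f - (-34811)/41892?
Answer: -728634637/41892 ≈ -17393.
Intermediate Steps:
f = -17394
f - (-34811)/41892 = -17394 - (-34811)/41892 = -17394 - 1*(-34811/41892) = -17394 + 34811/41892 = -728634637/41892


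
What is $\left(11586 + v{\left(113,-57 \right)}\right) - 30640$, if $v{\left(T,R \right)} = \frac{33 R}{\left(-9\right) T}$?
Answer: $- \frac{2152893}{113} \approx -19052.0$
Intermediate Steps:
$v{\left(T,R \right)} = - \frac{11 R}{3 T}$ ($v{\left(T,R \right)} = 33 R \left(- \frac{1}{9 T}\right) = - \frac{11 R}{3 T}$)
$\left(11586 + v{\left(113,-57 \right)}\right) - 30640 = \left(11586 - - \frac{209}{113}\right) - 30640 = \left(11586 - \left(-209\right) \frac{1}{113}\right) - 30640 = \left(11586 + \frac{209}{113}\right) - 30640 = \frac{1309427}{113} - 30640 = - \frac{2152893}{113}$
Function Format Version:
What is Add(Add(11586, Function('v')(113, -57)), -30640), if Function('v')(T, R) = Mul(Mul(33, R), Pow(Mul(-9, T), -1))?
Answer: Rational(-2152893, 113) ≈ -19052.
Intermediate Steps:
Function('v')(T, R) = Mul(Rational(-11, 3), R, Pow(T, -1)) (Function('v')(T, R) = Mul(Mul(33, R), Mul(Rational(-1, 9), Pow(T, -1))) = Mul(Rational(-11, 3), R, Pow(T, -1)))
Add(Add(11586, Function('v')(113, -57)), -30640) = Add(Add(11586, Mul(Rational(-11, 3), -57, Pow(113, -1))), -30640) = Add(Add(11586, Mul(Rational(-11, 3), -57, Rational(1, 113))), -30640) = Add(Add(11586, Rational(209, 113)), -30640) = Add(Rational(1309427, 113), -30640) = Rational(-2152893, 113)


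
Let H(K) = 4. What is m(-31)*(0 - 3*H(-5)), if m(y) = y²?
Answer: -11532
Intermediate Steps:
m(-31)*(0 - 3*H(-5)) = (-31)²*(0 - 3*4) = 961*(0 - 12) = 961*(-12) = -11532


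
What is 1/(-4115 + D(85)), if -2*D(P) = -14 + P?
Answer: -2/8301 ≈ -0.00024093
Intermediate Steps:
D(P) = 7 - P/2 (D(P) = -(-14 + P)/2 = 7 - P/2)
1/(-4115 + D(85)) = 1/(-4115 + (7 - ½*85)) = 1/(-4115 + (7 - 85/2)) = 1/(-4115 - 71/2) = 1/(-8301/2) = -2/8301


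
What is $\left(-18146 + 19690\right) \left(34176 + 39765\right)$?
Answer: $114164904$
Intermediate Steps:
$\left(-18146 + 19690\right) \left(34176 + 39765\right) = 1544 \cdot 73941 = 114164904$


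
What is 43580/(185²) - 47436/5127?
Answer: -93337496/11698105 ≈ -7.9789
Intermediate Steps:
43580/(185²) - 47436/5127 = 43580/34225 - 47436*1/5127 = 43580*(1/34225) - 15812/1709 = 8716/6845 - 15812/1709 = -93337496/11698105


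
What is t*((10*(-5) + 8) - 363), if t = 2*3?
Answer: -2430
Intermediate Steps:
t = 6
t*((10*(-5) + 8) - 363) = 6*((10*(-5) + 8) - 363) = 6*((-50 + 8) - 363) = 6*(-42 - 363) = 6*(-405) = -2430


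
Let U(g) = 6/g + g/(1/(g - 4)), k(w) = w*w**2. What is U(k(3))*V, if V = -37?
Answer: -206867/9 ≈ -22985.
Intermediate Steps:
k(w) = w**3
U(g) = 6/g + g*(-4 + g) (U(g) = 6/g + g/(1/(-4 + g)) = 6/g + g*(-4 + g))
U(k(3))*V = ((6 + (3**3)**2*(-4 + 3**3))/(3**3))*(-37) = ((6 + 27**2*(-4 + 27))/27)*(-37) = ((6 + 729*23)/27)*(-37) = ((6 + 16767)/27)*(-37) = ((1/27)*16773)*(-37) = (5591/9)*(-37) = -206867/9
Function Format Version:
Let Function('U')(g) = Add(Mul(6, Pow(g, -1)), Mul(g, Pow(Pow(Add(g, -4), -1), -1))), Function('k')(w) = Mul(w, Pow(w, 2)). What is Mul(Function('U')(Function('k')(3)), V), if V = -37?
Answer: Rational(-206867, 9) ≈ -22985.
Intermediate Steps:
Function('k')(w) = Pow(w, 3)
Function('U')(g) = Add(Mul(6, Pow(g, -1)), Mul(g, Add(-4, g))) (Function('U')(g) = Add(Mul(6, Pow(g, -1)), Mul(g, Pow(Pow(Add(-4, g), -1), -1))) = Add(Mul(6, Pow(g, -1)), Mul(g, Add(-4, g))))
Mul(Function('U')(Function('k')(3)), V) = Mul(Mul(Pow(Pow(3, 3), -1), Add(6, Mul(Pow(Pow(3, 3), 2), Add(-4, Pow(3, 3))))), -37) = Mul(Mul(Pow(27, -1), Add(6, Mul(Pow(27, 2), Add(-4, 27)))), -37) = Mul(Mul(Rational(1, 27), Add(6, Mul(729, 23))), -37) = Mul(Mul(Rational(1, 27), Add(6, 16767)), -37) = Mul(Mul(Rational(1, 27), 16773), -37) = Mul(Rational(5591, 9), -37) = Rational(-206867, 9)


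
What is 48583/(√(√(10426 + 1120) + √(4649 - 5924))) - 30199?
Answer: -30199 + 48583/√(√11546 + 5*I*√51) ≈ -25692.0 - 729.26*I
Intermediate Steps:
48583/(√(√(10426 + 1120) + √(4649 - 5924))) - 30199 = 48583/(√(√11546 + √(-1275))) - 30199 = 48583/(√(√11546 + 5*I*√51)) - 30199 = 48583/√(√11546 + 5*I*√51) - 30199 = -30199 + 48583/√(√11546 + 5*I*√51)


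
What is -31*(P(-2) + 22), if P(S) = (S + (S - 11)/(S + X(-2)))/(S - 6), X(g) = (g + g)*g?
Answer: -33511/48 ≈ -698.15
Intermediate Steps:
X(g) = 2*g**2 (X(g) = (2*g)*g = 2*g**2)
P(S) = (S + (-11 + S)/(8 + S))/(-6 + S) (P(S) = (S + (S - 11)/(S + 2*(-2)**2))/(S - 6) = (S + (-11 + S)/(S + 2*4))/(-6 + S) = (S + (-11 + S)/(S + 8))/(-6 + S) = (S + (-11 + S)/(8 + S))/(-6 + S))
-31*(P(-2) + 22) = -31*((-11 + (-2)**2 + 9*(-2))/(-48 + (-2)**2 + 2*(-2)) + 22) = -31*((-11 + 4 - 18)/(-48 + 4 - 4) + 22) = -31*(-25/(-48) + 22) = -31*(-1/48*(-25) + 22) = -31*(25/48 + 22) = -31*1081/48 = -33511/48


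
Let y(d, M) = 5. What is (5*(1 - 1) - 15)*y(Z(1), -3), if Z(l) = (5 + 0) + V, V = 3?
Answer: -75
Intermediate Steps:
Z(l) = 8 (Z(l) = (5 + 0) + 3 = 5 + 3 = 8)
(5*(1 - 1) - 15)*y(Z(1), -3) = (5*(1 - 1) - 15)*5 = (5*0 - 15)*5 = (0 - 15)*5 = -15*5 = -75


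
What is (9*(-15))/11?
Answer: -135/11 ≈ -12.273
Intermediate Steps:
(9*(-15))/11 = -135*1/11 = -135/11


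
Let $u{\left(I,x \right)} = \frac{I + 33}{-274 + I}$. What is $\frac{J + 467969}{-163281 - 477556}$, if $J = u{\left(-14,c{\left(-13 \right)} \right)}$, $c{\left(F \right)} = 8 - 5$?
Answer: $- \frac{134775053}{184561056} \approx -0.73025$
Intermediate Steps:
$c{\left(F \right)} = 3$ ($c{\left(F \right)} = 8 - 5 = 3$)
$u{\left(I,x \right)} = \frac{33 + I}{-274 + I}$
$J = - \frac{19}{288}$ ($J = \frac{33 - 14}{-274 - 14} = \frac{1}{-288} \cdot 19 = \left(- \frac{1}{288}\right) 19 = - \frac{19}{288} \approx -0.065972$)
$\frac{J + 467969}{-163281 - 477556} = \frac{- \frac{19}{288} + 467969}{-163281 - 477556} = \frac{134775053}{288 \left(-640837\right)} = \frac{134775053}{288} \left(- \frac{1}{640837}\right) = - \frac{134775053}{184561056}$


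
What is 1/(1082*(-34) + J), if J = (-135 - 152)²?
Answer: 1/45581 ≈ 2.1939e-5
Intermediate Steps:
J = 82369 (J = (-287)² = 82369)
1/(1082*(-34) + J) = 1/(1082*(-34) + 82369) = 1/(-36788 + 82369) = 1/45581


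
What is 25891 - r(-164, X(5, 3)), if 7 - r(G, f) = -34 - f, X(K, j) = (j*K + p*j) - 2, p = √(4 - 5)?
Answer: 25837 - 3*I ≈ 25837.0 - 3.0*I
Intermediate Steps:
p = I (p = √(-1) = I ≈ 1.0*I)
X(K, j) = -2 + I*j + K*j (X(K, j) = (j*K + I*j) - 2 = (K*j + I*j) - 2 = (I*j + K*j) - 2 = -2 + I*j + K*j)
r(G, f) = 41 + f (r(G, f) = 7 - (-34 - f) = 7 + (34 + f) = 41 + f)
25891 - r(-164, X(5, 3)) = 25891 - (41 + (-2 + I*3 + 5*3)) = 25891 - (41 + (-2 + 3*I + 15)) = 25891 - (41 + (13 + 3*I)) = 25891 - (54 + 3*I) = 25891 + (-54 - 3*I) = 25837 - 3*I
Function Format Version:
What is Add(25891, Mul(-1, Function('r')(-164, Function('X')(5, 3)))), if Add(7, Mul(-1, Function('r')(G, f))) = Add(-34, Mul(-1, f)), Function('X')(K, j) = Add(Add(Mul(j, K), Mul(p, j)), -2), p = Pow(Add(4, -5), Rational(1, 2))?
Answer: Add(25837, Mul(-3, I)) ≈ Add(25837., Mul(-3.0000, I))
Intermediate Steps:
p = I (p = Pow(-1, Rational(1, 2)) = I ≈ Mul(1.0000, I))
Function('X')(K, j) = Add(-2, Mul(I, j), Mul(K, j)) (Function('X')(K, j) = Add(Add(Mul(j, K), Mul(I, j)), -2) = Add(Add(Mul(K, j), Mul(I, j)), -2) = Add(Add(Mul(I, j), Mul(K, j)), -2) = Add(-2, Mul(I, j), Mul(K, j)))
Function('r')(G, f) = Add(41, f) (Function('r')(G, f) = Add(7, Mul(-1, Add(-34, Mul(-1, f)))) = Add(7, Add(34, f)) = Add(41, f))
Add(25891, Mul(-1, Function('r')(-164, Function('X')(5, 3)))) = Add(25891, Mul(-1, Add(41, Add(-2, Mul(I, 3), Mul(5, 3))))) = Add(25891, Mul(-1, Add(41, Add(-2, Mul(3, I), 15)))) = Add(25891, Mul(-1, Add(41, Add(13, Mul(3, I))))) = Add(25891, Mul(-1, Add(54, Mul(3, I)))) = Add(25891, Add(-54, Mul(-3, I))) = Add(25837, Mul(-3, I))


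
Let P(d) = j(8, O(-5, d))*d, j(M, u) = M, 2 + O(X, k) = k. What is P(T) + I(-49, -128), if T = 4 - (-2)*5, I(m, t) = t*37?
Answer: -4624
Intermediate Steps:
O(X, k) = -2 + k
I(m, t) = 37*t
T = 14 (T = 4 - 2*(-5) = 4 + 10 = 14)
P(d) = 8*d
P(T) + I(-49, -128) = 8*14 + 37*(-128) = 112 - 4736 = -4624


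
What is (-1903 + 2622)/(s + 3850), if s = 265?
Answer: 719/4115 ≈ 0.17473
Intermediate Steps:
(-1903 + 2622)/(s + 3850) = (-1903 + 2622)/(265 + 3850) = 719/4115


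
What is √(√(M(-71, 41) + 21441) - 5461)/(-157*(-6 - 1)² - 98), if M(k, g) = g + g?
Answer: -I*√(5461 - √21523)/7791 ≈ -0.0093568*I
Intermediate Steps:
M(k, g) = 2*g
√(√(M(-71, 41) + 21441) - 5461)/(-157*(-6 - 1)² - 98) = √(√(2*41 + 21441) - 5461)/(-157*(-6 - 1)² - 98) = √(√(82 + 21441) - 5461)/(-157*(-7)² - 98) = √(√21523 - 5461)/(-157*49 - 98) = √(-5461 + √21523)/(-7693 - 98) = √(-5461 + √21523)/(-7791) = √(-5461 + √21523)*(-1/7791) = -√(-5461 + √21523)/7791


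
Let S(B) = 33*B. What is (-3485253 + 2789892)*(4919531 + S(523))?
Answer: -3432851231190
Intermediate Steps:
(-3485253 + 2789892)*(4919531 + S(523)) = (-3485253 + 2789892)*(4919531 + 33*523) = -695361*(4919531 + 17259) = -695361*4936790 = -3432851231190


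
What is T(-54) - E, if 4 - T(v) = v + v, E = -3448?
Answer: 3560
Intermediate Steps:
T(v) = 4 - 2*v (T(v) = 4 - (v + v) = 4 - 2*v)
T(-54) - E = (4 - 2*(-54)) - 1*(-3448) = (4 + 108) + 3448 = 112 + 3448 = 3560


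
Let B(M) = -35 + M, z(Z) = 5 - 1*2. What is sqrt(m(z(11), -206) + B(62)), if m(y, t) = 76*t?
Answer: I*sqrt(15629) ≈ 125.02*I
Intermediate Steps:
z(Z) = 3 (z(Z) = 5 - 2 = 3)
sqrt(m(z(11), -206) + B(62)) = sqrt(76*(-206) + (-35 + 62)) = sqrt(-15656 + 27) = sqrt(-15629) = I*sqrt(15629)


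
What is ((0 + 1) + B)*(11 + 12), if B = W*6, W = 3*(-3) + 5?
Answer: -529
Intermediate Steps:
W = -4 (W = -9 + 5 = -4)
B = -24 (B = -4*6 = -24)
((0 + 1) + B)*(11 + 12) = ((0 + 1) - 24)*(11 + 12) = (1 - 24)*23 = -23*23 = -529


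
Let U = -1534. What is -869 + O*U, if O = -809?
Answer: 1240137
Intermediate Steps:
-869 + O*U = -869 - 809*(-1534) = -869 + 1241006 = 1240137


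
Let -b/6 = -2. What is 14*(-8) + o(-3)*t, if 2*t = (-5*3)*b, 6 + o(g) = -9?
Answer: 1238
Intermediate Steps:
o(g) = -15 (o(g) = -6 - 9 = -15)
b = 12 (b = -6*(-2) = 12)
t = -90 (t = (-5*3*12)/2 = (-15*12)/2 = (1/2)*(-180) = -90)
14*(-8) + o(-3)*t = 14*(-8) - 15*(-90) = -112 + 1350 = 1238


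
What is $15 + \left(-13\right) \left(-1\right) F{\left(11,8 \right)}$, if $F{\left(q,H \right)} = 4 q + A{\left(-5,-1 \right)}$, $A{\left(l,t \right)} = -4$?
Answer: $535$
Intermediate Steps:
$F{\left(q,H \right)} = -4 + 4 q$ ($F{\left(q,H \right)} = 4 q - 4 = -4 + 4 q$)
$15 + \left(-13\right) \left(-1\right) F{\left(11,8 \right)} = 15 + \left(-13\right) \left(-1\right) \left(-4 + 4 \cdot 11\right) = 15 + 13 \left(-4 + 44\right) = 15 + 13 \cdot 40 = 15 + 520 = 535$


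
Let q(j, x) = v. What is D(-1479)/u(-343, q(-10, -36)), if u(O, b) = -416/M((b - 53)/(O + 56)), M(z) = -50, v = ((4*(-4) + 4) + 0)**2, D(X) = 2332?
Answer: 14575/52 ≈ 280.29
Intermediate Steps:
v = 144 (v = ((-16 + 4) + 0)**2 = (-12 + 0)**2 = (-12)**2 = 144)
q(j, x) = 144
u(O, b) = 208/25 (u(O, b) = -416/(-50) = -416*(-1/50) = 208/25)
D(-1479)/u(-343, q(-10, -36)) = 2332/(208/25) = 2332*(25/208) = 14575/52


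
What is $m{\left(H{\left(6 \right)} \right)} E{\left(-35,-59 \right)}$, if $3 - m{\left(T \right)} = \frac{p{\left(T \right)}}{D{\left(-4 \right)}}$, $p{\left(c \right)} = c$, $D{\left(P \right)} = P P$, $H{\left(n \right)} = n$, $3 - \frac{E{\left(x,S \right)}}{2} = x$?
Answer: $\frac{399}{2} \approx 199.5$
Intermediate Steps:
$E{\left(x,S \right)} = 6 - 2 x$
$D{\left(P \right)} = P^{2}$
$m{\left(T \right)} = 3 - \frac{T}{16}$ ($m{\left(T \right)} = 3 - \frac{T}{\left(-4\right)^{2}} = 3 - \frac{T}{16}$)
$m{\left(H{\left(6 \right)} \right)} E{\left(-35,-59 \right)} = \left(3 - \frac{3}{8}\right) \left(6 - -70\right) = \left(3 - \frac{3}{8}\right) \left(6 + 70\right) = \frac{21}{8} \cdot 76 = \frac{399}{2}$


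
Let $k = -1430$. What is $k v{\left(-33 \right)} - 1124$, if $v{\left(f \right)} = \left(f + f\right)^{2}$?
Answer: $-6230204$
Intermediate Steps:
$v{\left(f \right)} = 4 f^{2}$ ($v{\left(f \right)} = \left(2 f\right)^{2} = 4 f^{2}$)
$k v{\left(-33 \right)} - 1124 = - 1430 \cdot 4 \left(-33\right)^{2} - 1124 = - 1430 \cdot 4 \cdot 1089 - 1124 = \left(-1430\right) 4356 - 1124 = -6229080 - 1124 = -6230204$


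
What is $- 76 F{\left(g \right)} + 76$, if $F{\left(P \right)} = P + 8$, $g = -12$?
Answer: $380$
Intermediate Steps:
$F{\left(P \right)} = 8 + P$
$- 76 F{\left(g \right)} + 76 = - 76 \left(8 - 12\right) + 76 = \left(-76\right) \left(-4\right) + 76 = 304 + 76 = 380$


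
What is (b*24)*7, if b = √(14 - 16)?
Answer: 168*I*√2 ≈ 237.59*I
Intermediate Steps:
b = I*√2 (b = √(-2) = I*√2 ≈ 1.4142*I)
(b*24)*7 = ((I*√2)*24)*7 = (24*I*√2)*7 = 168*I*√2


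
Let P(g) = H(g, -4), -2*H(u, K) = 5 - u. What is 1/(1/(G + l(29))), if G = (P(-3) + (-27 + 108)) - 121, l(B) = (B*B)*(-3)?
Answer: -2567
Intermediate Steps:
H(u, K) = -5/2 + u/2 (H(u, K) = -(5 - u)/2 = -5/2 + u/2)
P(g) = -5/2 + g/2
l(B) = -3*B² (l(B) = B²*(-3) = -3*B²)
G = -44 (G = ((-5/2 + (½)*(-3)) + (-27 + 108)) - 121 = ((-5/2 - 3/2) + 81) - 121 = (-4 + 81) - 121 = 77 - 121 = -44)
1/(1/(G + l(29))) = 1/(1/(-44 - 3*29²)) = 1/(1/(-44 - 3*841)) = 1/(1/(-44 - 2523)) = 1/(1/(-2567)) = 1/(-1/2567) = -2567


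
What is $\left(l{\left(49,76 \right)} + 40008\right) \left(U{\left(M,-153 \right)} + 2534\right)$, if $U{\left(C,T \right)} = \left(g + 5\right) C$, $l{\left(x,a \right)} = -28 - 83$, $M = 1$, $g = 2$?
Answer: $101378277$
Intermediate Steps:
$l{\left(x,a \right)} = -111$
$U{\left(C,T \right)} = 7 C$ ($U{\left(C,T \right)} = \left(2 + 5\right) C = 7 C$)
$\left(l{\left(49,76 \right)} + 40008\right) \left(U{\left(M,-153 \right)} + 2534\right) = \left(-111 + 40008\right) \left(7 \cdot 1 + 2534\right) = 39897 \left(7 + 2534\right) = 39897 \cdot 2541 = 101378277$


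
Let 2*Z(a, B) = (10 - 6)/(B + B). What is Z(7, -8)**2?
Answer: 1/64 ≈ 0.015625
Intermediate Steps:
Z(a, B) = 1/B (Z(a, B) = ((10 - 6)/(B + B))/2 = (4/((2*B)))/2 = (4*(1/(2*B)))/2 = (2/B)/2 = 1/B)
Z(7, -8)**2 = (1/(-8))**2 = (-1/8)**2 = 1/64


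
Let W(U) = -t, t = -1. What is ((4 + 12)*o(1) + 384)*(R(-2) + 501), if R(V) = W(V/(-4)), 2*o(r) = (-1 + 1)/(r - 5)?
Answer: 192768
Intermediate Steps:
W(U) = 1 (W(U) = -1*(-1) = 1)
o(r) = 0 (o(r) = ((-1 + 1)/(r - 5))/2 = (0/(-5 + r))/2 = (1/2)*0 = 0)
R(V) = 1
((4 + 12)*o(1) + 384)*(R(-2) + 501) = ((4 + 12)*0 + 384)*(1 + 501) = (16*0 + 384)*502 = (0 + 384)*502 = 384*502 = 192768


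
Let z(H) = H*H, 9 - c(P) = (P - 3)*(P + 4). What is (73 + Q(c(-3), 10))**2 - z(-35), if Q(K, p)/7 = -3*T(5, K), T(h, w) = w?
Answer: 57339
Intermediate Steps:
c(P) = 9 - (-3 + P)*(4 + P) (c(P) = 9 - (P - 3)*(P + 4) = 9 - (-3 + P)*(4 + P))
Q(K, p) = -21*K (Q(K, p) = 7*(-3*K) = -21*K)
z(H) = H**2
(73 + Q(c(-3), 10))**2 - z(-35) = (73 - 21*(21 - 1*(-3) - 1*(-3)**2))**2 - 1*(-35)**2 = (73 - 21*(21 + 3 - 1*9))**2 - 1*1225 = (73 - 21*(21 + 3 - 9))**2 - 1225 = (73 - 21*15)**2 - 1225 = (73 - 315)**2 - 1225 = (-242)**2 - 1225 = 58564 - 1225 = 57339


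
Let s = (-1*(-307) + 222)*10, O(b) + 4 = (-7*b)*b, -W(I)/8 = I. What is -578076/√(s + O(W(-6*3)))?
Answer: 96346*I*√139866/23311 ≈ 1545.7*I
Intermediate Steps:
W(I) = -8*I
O(b) = -4 - 7*b² (O(b) = -4 + (-7*b)*b = -4 - 7*b²)
s = 5290 (s = (307 + 222)*10 = 529*10 = 5290)
-578076/√(s + O(W(-6*3))) = -578076/√(5290 + (-4 - 7*(-(-48)*3)²)) = -578076/√(5290 + (-4 - 7*(-8*(-18))²)) = -578076/√(5290 + (-4 - 7*144²)) = -578076/√(5290 + (-4 - 7*20736)) = -578076/√(5290 + (-4 - 145152)) = -578076/√(5290 - 145156) = -578076*(-I*√139866/139866) = -(-96346)*I*√139866/23311 = 96346*I*√139866/23311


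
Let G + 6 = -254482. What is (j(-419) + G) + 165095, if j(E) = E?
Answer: -89812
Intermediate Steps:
G = -254488 (G = -6 - 254482 = -254488)
(j(-419) + G) + 165095 = (-419 - 254488) + 165095 = -254907 + 165095 = -89812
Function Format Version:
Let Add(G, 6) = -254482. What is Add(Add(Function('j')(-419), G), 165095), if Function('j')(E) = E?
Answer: -89812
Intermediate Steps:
G = -254488 (G = Add(-6, -254482) = -254488)
Add(Add(Function('j')(-419), G), 165095) = Add(Add(-419, -254488), 165095) = Add(-254907, 165095) = -89812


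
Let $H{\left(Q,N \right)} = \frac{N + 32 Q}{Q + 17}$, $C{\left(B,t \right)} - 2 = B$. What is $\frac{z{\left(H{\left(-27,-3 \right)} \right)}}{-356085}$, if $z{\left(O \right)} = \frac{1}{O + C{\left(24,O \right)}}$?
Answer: $- \frac{2}{80261559} \approx -2.4919 \cdot 10^{-8}$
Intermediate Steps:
$C{\left(B,t \right)} = 2 + B$
$H{\left(Q,N \right)} = \frac{N + 32 Q}{17 + Q}$
$z{\left(O \right)} = \frac{1}{26 + O}$ ($z{\left(O \right)} = \frac{1}{O + \left(2 + 24\right)} = \frac{1}{O + 26} = \frac{1}{26 + O}$)
$\frac{z{\left(H{\left(-27,-3 \right)} \right)}}{-356085} = \frac{1}{\left(26 + \frac{-3 + 32 \left(-27\right)}{17 - 27}\right) \left(-356085\right)} = \frac{1}{26 + \frac{-3 - 864}{-10}} \left(- \frac{1}{356085}\right) = \frac{1}{26 - - \frac{867}{10}} \left(- \frac{1}{356085}\right) = \frac{1}{26 + \frac{867}{10}} \left(- \frac{1}{356085}\right) = \frac{1}{\frac{1127}{10}} \left(- \frac{1}{356085}\right) = \frac{10}{1127} \left(- \frac{1}{356085}\right) = - \frac{2}{80261559}$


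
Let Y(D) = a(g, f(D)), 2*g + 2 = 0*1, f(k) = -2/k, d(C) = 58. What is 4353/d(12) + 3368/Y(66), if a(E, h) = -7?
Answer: -164873/406 ≈ -406.09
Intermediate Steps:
g = -1 (g = -1 + (0*1)/2 = -1 + (½)*0 = -1 + 0 = -1)
Y(D) = -7
4353/d(12) + 3368/Y(66) = 4353/58 + 3368/(-7) = 4353*(1/58) + 3368*(-⅐) = 4353/58 - 3368/7 = -164873/406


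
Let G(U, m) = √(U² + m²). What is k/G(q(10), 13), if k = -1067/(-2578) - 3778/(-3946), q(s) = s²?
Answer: 6975033*√10169/51723540586 ≈ 0.013599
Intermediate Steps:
k = 6975033/5086394 (k = -1067*(-1/2578) - 3778*(-1/3946) = 1067/2578 + 1889/1973 = 6975033/5086394 ≈ 1.3713)
k/G(q(10), 13) = 6975033/(5086394*(√((10²)² + 13²))) = 6975033/(5086394*(√(100² + 169))) = 6975033/(5086394*(√(10000 + 169))) = 6975033/(5086394*(√10169)) = 6975033*(√10169/10169)/5086394 = 6975033*√10169/51723540586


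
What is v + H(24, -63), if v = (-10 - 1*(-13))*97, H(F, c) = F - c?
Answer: 378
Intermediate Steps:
v = 291 (v = (-10 + 13)*97 = 3*97 = 291)
v + H(24, -63) = 291 + (24 - 1*(-63)) = 291 + (24 + 63) = 291 + 87 = 378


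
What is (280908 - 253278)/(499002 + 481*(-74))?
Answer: 13815/231704 ≈ 0.059623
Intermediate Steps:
(280908 - 253278)/(499002 + 481*(-74)) = 27630/(499002 - 35594) = 27630/463408 = 27630*(1/463408) = 13815/231704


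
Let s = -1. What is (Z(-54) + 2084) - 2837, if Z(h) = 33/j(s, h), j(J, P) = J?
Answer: -786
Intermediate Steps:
Z(h) = -33 (Z(h) = 33/(-1) = 33*(-1) = -33)
(Z(-54) + 2084) - 2837 = (-33 + 2084) - 2837 = 2051 - 2837 = -786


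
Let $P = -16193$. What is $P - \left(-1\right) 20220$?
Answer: $4027$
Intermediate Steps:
$P - \left(-1\right) 20220 = -16193 - \left(-1\right) 20220 = -16193 - -20220 = -16193 + 20220 = 4027$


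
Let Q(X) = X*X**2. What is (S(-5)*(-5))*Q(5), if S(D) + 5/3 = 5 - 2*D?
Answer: -25000/3 ≈ -8333.3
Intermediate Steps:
S(D) = 10/3 - 2*D (S(D) = -5/3 + (5 - 2*D) = 10/3 - 2*D)
Q(X) = X**3
(S(-5)*(-5))*Q(5) = ((10/3 - 2*(-5))*(-5))*5**3 = ((10/3 + 10)*(-5))*125 = ((40/3)*(-5))*125 = -200/3*125 = -25000/3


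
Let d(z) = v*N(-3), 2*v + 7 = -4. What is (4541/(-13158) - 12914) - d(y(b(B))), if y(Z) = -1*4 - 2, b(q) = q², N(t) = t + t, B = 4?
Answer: -170361167/13158 ≈ -12947.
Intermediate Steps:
v = -11/2 (v = -7/2 + (½)*(-4) = -7/2 - 2 = -11/2 ≈ -5.5000)
N(t) = 2*t
y(Z) = -6 (y(Z) = -4 - 2 = -6)
d(z) = 33 (d(z) = -11*(-3) = -11/2*(-6) = 33)
(4541/(-13158) - 12914) - d(y(b(B))) = (4541/(-13158) - 12914) - 1*33 = (4541*(-1/13158) - 12914) - 33 = (-4541/13158 - 12914) - 33 = -169926953/13158 - 33 = -170361167/13158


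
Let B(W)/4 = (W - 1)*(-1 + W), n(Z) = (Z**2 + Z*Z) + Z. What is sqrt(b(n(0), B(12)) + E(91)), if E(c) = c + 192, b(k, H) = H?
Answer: sqrt(767) ≈ 27.695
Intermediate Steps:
n(Z) = Z + 2*Z**2 (n(Z) = (Z**2 + Z**2) + Z = 2*Z**2 + Z = Z + 2*Z**2)
B(W) = 4*(-1 + W)**2 (B(W) = 4*((W - 1)*(-1 + W)) = 4*((-1 + W)*(-1 + W)) = 4*(-1 + W)**2)
E(c) = 192 + c
sqrt(b(n(0), B(12)) + E(91)) = sqrt(4*(-1 + 12)**2 + (192 + 91)) = sqrt(4*11**2 + 283) = sqrt(4*121 + 283) = sqrt(484 + 283) = sqrt(767)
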